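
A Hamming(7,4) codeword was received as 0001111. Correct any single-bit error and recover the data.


Syndrome = 0: no error detected

Data: 0111 (no errors)


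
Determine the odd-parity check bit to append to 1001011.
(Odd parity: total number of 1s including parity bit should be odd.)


Number of 1s in data: 4
Parity bit: 1

1


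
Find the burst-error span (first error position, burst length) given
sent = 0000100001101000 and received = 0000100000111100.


XOR: 0000000001010100

Burst at position 9, length 5


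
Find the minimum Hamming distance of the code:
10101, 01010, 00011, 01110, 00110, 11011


Comparing all pairs, minimum distance: 1
Can detect 0 errors, correct 0 errors

1


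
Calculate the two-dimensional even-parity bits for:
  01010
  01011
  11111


Row parities: 011
Column parities: 11110

Row P: 011, Col P: 11110, Corner: 0


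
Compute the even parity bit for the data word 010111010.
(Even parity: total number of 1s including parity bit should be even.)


Number of 1s in data: 5
Parity bit: 1

1


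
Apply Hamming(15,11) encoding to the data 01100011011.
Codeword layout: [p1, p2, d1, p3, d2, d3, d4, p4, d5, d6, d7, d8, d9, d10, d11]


Parity bits: p1=1, p2=0, p3=1, p4=0

100111000011011


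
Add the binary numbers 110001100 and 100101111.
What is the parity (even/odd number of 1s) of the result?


110001100 = 396
100101111 = 303
Sum = 699 = 1010111011
1s count = 7

odd parity (7 ones in 1010111011)


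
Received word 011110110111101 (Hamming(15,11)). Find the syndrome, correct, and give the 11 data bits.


Syndrome = 0: no error detected

Data: 11010111101 (no errors)


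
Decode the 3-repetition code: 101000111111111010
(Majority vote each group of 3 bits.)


Groups: 101, 000, 111, 111, 111, 010
Majority votes: 101110

101110


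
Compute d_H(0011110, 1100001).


XOR: 1111111
Count of 1s: 7

7


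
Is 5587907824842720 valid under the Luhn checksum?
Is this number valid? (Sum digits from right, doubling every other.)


Luhn sum = 76
76 mod 10 = 6

Invalid (Luhn sum mod 10 = 6)


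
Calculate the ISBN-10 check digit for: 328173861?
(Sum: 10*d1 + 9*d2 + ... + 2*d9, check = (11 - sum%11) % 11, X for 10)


Weighted sum: 228
228 mod 11 = 8

Check digit: 3


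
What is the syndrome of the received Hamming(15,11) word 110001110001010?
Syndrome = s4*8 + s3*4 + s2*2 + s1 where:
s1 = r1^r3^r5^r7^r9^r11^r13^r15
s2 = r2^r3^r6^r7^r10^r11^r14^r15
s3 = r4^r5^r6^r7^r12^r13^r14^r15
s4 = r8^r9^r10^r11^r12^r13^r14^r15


s1=0, s2=0, s3=0, s4=1

Syndrome = 8 (error at position 8)


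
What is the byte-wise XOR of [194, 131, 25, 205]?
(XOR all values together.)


XOR chain: 194 ^ 131 ^ 25 ^ 205 = 149

149


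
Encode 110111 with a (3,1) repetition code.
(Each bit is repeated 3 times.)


Each bit -> 3 copies

111111000111111111


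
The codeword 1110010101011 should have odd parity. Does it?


Number of 1s: 8

No, parity error (8 ones)


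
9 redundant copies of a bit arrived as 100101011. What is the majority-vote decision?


Ones: 5 out of 9
Threshold: 5

1 (5/9 voted 1)


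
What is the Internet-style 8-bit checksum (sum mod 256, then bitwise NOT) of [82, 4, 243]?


Sum = 329 mod 256 = 73
Complement = 182

182


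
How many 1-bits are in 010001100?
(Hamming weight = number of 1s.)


Counting 1s in 010001100

3


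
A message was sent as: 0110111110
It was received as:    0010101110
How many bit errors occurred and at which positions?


XOR: 0100010000

2 error(s) at position(s): 1, 5


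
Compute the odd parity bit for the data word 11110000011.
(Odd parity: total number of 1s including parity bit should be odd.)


Number of 1s in data: 6
Parity bit: 1

1


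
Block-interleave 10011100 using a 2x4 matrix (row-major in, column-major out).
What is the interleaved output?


Matrix:
  1001
  1100
Read columns: 11010010

11010010


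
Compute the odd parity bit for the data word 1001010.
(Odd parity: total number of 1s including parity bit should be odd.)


Number of 1s in data: 3
Parity bit: 0

0


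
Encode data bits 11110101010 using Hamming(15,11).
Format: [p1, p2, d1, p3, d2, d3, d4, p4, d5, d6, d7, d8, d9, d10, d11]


Parity bits: p1=1, p2=1, p3=1, p4=1

111111110101010


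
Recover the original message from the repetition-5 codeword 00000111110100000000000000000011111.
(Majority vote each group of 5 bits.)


Groups: 00000, 11111, 01000, 00000, 00000, 00000, 11111
Majority votes: 0100001

0100001


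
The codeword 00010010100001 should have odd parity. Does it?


Number of 1s: 4

No, parity error (4 ones)


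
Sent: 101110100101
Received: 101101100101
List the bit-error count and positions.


XOR: 000011000000

2 error(s) at position(s): 4, 5


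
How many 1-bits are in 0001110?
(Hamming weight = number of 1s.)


Counting 1s in 0001110

3


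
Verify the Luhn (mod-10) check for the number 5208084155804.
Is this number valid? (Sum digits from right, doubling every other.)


Luhn sum = 47
47 mod 10 = 7

Invalid (Luhn sum mod 10 = 7)


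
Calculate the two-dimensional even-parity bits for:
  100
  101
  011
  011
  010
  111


Row parities: 100011
Column parities: 100

Row P: 100011, Col P: 100, Corner: 1


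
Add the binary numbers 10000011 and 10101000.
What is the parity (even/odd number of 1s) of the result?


10000011 = 131
10101000 = 168
Sum = 299 = 100101011
1s count = 5

odd parity (5 ones in 100101011)


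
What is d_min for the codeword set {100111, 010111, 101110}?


Comparing all pairs, minimum distance: 2
Can detect 1 errors, correct 0 errors

2


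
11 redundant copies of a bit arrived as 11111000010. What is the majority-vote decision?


Ones: 6 out of 11
Threshold: 6

1 (6/11 voted 1)


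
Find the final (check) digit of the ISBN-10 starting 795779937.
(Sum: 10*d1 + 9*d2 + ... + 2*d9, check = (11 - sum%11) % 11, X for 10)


Weighted sum: 386
386 mod 11 = 1

Check digit: X


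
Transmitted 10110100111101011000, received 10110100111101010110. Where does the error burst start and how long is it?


XOR: 00000000000000001110

Burst at position 16, length 3


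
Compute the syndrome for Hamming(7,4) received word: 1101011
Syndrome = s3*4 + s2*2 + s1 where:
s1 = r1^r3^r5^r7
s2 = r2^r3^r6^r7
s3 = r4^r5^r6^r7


s1=0, s2=1, s3=1

Syndrome = 6 (error at position 6)


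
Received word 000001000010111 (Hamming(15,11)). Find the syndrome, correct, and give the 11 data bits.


Syndrome = 1: error at position 1

Data: 00100010111 (corrected bit 1)


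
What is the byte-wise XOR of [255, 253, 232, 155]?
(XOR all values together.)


XOR chain: 255 ^ 253 ^ 232 ^ 155 = 113

113


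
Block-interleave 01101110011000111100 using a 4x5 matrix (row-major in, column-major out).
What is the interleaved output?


Matrix:
  01101
  11001
  10001
  11100
Read columns: 01111101100100001110

01111101100100001110


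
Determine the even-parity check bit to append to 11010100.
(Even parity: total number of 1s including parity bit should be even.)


Number of 1s in data: 4
Parity bit: 0

0


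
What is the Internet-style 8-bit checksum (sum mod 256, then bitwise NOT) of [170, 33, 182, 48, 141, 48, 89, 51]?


Sum = 762 mod 256 = 250
Complement = 5

5


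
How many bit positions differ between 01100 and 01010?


XOR: 00110
Count of 1s: 2

2


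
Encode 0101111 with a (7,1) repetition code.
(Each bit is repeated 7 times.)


Each bit -> 7 copies

0000000111111100000001111111111111111111111111111


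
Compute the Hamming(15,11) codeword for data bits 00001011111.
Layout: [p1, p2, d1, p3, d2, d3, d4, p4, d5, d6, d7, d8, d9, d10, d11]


Parity bits: p1=0, p2=1, p3=0, p4=0

010000001011111


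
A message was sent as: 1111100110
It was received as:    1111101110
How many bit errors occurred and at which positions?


XOR: 0000001000

1 error(s) at position(s): 6


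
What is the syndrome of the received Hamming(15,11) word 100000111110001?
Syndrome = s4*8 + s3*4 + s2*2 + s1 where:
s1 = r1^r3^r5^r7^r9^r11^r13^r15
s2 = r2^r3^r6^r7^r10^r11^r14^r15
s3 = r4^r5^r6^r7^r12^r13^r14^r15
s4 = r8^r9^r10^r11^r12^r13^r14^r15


s1=1, s2=0, s3=0, s4=1

Syndrome = 9 (error at position 9)


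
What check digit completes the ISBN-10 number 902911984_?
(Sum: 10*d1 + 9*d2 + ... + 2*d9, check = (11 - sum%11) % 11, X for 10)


Weighted sum: 248
248 mod 11 = 6

Check digit: 5


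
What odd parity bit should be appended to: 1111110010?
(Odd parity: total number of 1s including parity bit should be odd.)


Number of 1s in data: 7
Parity bit: 0

0


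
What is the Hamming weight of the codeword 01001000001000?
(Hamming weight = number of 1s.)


Counting 1s in 01001000001000

3


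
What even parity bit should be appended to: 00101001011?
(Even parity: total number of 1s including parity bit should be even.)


Number of 1s in data: 5
Parity bit: 1

1


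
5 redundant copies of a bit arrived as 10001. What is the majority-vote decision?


Ones: 2 out of 5
Threshold: 3

0 (2/5 voted 1)


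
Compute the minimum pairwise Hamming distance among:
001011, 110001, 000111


Comparing all pairs, minimum distance: 2
Can detect 1 errors, correct 0 errors

2


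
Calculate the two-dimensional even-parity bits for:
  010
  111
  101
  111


Row parities: 1101
Column parities: 111

Row P: 1101, Col P: 111, Corner: 1


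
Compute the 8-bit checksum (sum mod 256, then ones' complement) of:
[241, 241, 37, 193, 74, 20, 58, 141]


Sum = 1005 mod 256 = 237
Complement = 18

18


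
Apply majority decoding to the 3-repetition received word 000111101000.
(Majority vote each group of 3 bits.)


Groups: 000, 111, 101, 000
Majority votes: 0110

0110


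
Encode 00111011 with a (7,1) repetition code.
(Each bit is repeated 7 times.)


Each bit -> 7 copies

00000000000000111111111111111111111000000011111111111111


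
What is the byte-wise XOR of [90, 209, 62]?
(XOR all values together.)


XOR chain: 90 ^ 209 ^ 62 = 181

181


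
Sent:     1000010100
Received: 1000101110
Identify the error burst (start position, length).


XOR: 0000111010

Burst at position 4, length 5


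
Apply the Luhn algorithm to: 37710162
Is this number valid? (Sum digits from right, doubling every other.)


Luhn sum = 25
25 mod 10 = 5

Invalid (Luhn sum mod 10 = 5)


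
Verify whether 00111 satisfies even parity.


Number of 1s: 3

No, parity error (3 ones)


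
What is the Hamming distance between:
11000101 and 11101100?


XOR: 00101001
Count of 1s: 3

3


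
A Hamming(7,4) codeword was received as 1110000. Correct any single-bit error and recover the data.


Syndrome = 0: no error detected

Data: 1000 (no errors)


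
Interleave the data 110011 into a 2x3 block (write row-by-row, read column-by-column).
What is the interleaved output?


Matrix:
  110
  011
Read columns: 101101

101101


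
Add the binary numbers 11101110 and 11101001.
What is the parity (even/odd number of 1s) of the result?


11101110 = 238
11101001 = 233
Sum = 471 = 111010111
1s count = 7

odd parity (7 ones in 111010111)


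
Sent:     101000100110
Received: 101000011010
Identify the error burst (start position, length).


XOR: 000000111100

Burst at position 6, length 4


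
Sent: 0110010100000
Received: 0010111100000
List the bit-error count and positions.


XOR: 0100101000000

3 error(s) at position(s): 1, 4, 6


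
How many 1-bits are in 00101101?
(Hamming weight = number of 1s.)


Counting 1s in 00101101

4


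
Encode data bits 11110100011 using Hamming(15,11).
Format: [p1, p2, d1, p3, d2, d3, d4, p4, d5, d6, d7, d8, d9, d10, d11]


Parity bits: p1=0, p2=0, p3=1, p4=1

001111110100011


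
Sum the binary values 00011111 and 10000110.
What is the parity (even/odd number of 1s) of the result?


00011111 = 31
10000110 = 134
Sum = 165 = 10100101
1s count = 4

even parity (4 ones in 10100101)


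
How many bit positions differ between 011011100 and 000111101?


XOR: 011100001
Count of 1s: 4

4


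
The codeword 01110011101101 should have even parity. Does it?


Number of 1s: 9

No, parity error (9 ones)


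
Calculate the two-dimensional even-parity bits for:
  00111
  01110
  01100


Row parities: 110
Column parities: 00101

Row P: 110, Col P: 00101, Corner: 0


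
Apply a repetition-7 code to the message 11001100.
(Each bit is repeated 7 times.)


Each bit -> 7 copies

11111111111111000000000000001111111111111100000000000000


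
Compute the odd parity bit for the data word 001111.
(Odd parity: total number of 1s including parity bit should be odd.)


Number of 1s in data: 4
Parity bit: 1

1


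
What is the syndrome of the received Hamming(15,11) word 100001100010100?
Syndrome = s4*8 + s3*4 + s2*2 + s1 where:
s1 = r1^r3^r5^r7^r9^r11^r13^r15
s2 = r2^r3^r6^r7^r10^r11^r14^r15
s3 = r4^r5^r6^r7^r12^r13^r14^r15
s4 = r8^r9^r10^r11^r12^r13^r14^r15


s1=0, s2=1, s3=1, s4=0

Syndrome = 6 (error at position 6)


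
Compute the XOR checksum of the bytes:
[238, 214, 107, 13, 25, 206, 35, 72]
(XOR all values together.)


XOR chain: 238 ^ 214 ^ 107 ^ 13 ^ 25 ^ 206 ^ 35 ^ 72 = 226

226


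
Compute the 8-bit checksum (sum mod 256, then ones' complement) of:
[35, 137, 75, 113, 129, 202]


Sum = 691 mod 256 = 179
Complement = 76

76


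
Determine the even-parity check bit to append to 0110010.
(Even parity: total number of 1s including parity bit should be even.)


Number of 1s in data: 3
Parity bit: 1

1


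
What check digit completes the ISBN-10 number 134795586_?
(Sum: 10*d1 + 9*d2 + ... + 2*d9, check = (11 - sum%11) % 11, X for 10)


Weighted sum: 253
253 mod 11 = 0

Check digit: 0


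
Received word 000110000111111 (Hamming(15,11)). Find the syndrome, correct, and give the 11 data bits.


Syndrome = 0: no error detected

Data: 01000111111 (no errors)


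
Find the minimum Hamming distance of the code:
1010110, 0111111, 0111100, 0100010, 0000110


Comparing all pairs, minimum distance: 2
Can detect 1 errors, correct 0 errors

2


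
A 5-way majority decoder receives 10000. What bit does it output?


Ones: 1 out of 5
Threshold: 3

0 (1/5 voted 1)


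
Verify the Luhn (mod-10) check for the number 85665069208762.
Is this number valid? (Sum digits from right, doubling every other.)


Luhn sum = 57
57 mod 10 = 7

Invalid (Luhn sum mod 10 = 7)


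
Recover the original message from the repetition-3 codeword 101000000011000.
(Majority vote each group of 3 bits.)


Groups: 101, 000, 000, 011, 000
Majority votes: 10010

10010


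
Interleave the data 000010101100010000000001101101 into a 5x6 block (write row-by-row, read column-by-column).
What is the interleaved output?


Matrix:
  000010
  101100
  010000
  000001
  101101
Read columns: 010010010001001010011000000011

010010010001001010011000000011


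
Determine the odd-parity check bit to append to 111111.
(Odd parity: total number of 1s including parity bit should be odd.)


Number of 1s in data: 6
Parity bit: 1

1


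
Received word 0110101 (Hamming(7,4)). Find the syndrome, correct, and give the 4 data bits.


Syndrome = 3: error at position 3

Data: 0101 (corrected bit 3)


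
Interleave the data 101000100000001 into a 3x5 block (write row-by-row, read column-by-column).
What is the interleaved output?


Matrix:
  10100
  01000
  00001
Read columns: 100010100000001

100010100000001


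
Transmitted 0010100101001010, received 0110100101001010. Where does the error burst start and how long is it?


XOR: 0100000000000000

Burst at position 1, length 1


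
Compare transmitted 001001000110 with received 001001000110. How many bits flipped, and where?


XOR: 000000000000

0 errors (received matches sent)


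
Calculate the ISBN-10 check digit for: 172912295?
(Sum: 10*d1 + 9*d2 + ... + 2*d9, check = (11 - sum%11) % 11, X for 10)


Weighted sum: 213
213 mod 11 = 4

Check digit: 7


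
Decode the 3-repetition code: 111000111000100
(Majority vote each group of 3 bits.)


Groups: 111, 000, 111, 000, 100
Majority votes: 10100

10100


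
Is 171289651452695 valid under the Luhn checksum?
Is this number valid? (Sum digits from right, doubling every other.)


Luhn sum = 73
73 mod 10 = 3

Invalid (Luhn sum mod 10 = 3)


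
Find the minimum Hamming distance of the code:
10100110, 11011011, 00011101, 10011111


Comparing all pairs, minimum distance: 2
Can detect 1 errors, correct 0 errors

2


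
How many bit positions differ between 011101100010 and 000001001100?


XOR: 011100101110
Count of 1s: 7

7


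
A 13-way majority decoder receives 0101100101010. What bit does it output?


Ones: 6 out of 13
Threshold: 7

0 (6/13 voted 1)


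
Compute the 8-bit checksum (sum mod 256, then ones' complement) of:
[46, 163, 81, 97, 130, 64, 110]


Sum = 691 mod 256 = 179
Complement = 76

76


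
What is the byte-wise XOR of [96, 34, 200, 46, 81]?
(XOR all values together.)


XOR chain: 96 ^ 34 ^ 200 ^ 46 ^ 81 = 245

245


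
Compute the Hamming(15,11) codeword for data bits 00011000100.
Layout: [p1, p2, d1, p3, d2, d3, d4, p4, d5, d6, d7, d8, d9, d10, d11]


Parity bits: p1=1, p2=1, p3=0, p4=0

110000101000100


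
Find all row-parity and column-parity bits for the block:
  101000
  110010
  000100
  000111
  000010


Row parities: 01111
Column parities: 011011

Row P: 01111, Col P: 011011, Corner: 0


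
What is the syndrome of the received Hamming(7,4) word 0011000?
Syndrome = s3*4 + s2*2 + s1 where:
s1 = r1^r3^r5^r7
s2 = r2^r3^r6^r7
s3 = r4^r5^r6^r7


s1=1, s2=1, s3=1

Syndrome = 7 (error at position 7)


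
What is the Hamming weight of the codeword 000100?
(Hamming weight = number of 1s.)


Counting 1s in 000100

1


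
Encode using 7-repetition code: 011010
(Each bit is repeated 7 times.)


Each bit -> 7 copies

000000011111111111111000000011111110000000


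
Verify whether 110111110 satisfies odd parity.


Number of 1s: 7

Yes, parity is correct (7 ones)


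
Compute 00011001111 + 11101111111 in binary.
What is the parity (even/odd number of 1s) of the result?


00011001111 = 207
11101111111 = 1919
Sum = 2126 = 100001001110
1s count = 5

odd parity (5 ones in 100001001110)


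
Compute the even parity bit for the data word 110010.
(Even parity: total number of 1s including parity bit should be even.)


Number of 1s in data: 3
Parity bit: 1

1


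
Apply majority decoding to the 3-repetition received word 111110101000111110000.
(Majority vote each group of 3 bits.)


Groups: 111, 110, 101, 000, 111, 110, 000
Majority votes: 1110110

1110110


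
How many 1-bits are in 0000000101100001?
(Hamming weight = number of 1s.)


Counting 1s in 0000000101100001

4


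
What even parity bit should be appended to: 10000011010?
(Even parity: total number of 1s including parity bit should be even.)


Number of 1s in data: 4
Parity bit: 0

0


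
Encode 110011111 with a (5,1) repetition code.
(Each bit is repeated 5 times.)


Each bit -> 5 copies

111111111100000000001111111111111111111111111


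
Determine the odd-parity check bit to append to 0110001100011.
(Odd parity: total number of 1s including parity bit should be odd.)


Number of 1s in data: 6
Parity bit: 1

1


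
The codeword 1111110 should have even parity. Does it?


Number of 1s: 6

Yes, parity is correct (6 ones)


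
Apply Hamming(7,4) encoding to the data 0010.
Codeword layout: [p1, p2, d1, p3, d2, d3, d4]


Parity bits: p1=0, p2=1, p3=1

0101010


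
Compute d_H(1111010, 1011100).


XOR: 0100110
Count of 1s: 3

3


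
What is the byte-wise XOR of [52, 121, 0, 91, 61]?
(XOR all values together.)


XOR chain: 52 ^ 121 ^ 0 ^ 91 ^ 61 = 43

43


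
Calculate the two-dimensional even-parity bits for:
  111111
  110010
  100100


Row parities: 010
Column parities: 101001

Row P: 010, Col P: 101001, Corner: 1


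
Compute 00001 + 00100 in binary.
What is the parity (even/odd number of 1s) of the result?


00001 = 1
00100 = 4
Sum = 5 = 101
1s count = 2

even parity (2 ones in 101)


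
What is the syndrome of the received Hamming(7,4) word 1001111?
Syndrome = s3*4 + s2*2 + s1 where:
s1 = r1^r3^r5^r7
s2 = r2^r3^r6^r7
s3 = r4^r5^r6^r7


s1=1, s2=0, s3=0

Syndrome = 1 (error at position 1)


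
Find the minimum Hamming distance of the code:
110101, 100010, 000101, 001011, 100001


Comparing all pairs, minimum distance: 2
Can detect 1 errors, correct 0 errors

2


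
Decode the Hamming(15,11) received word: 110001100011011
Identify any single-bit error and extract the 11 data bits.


Syndrome = 4: error at position 4

Data: 00110011011 (corrected bit 4)


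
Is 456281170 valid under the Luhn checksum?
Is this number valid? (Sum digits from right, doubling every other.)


Luhn sum = 31
31 mod 10 = 1

Invalid (Luhn sum mod 10 = 1)


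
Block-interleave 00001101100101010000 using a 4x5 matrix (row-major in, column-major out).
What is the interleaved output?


Matrix:
  00001
  10110
  01010
  10000
Read columns: 01010010010001101000

01010010010001101000


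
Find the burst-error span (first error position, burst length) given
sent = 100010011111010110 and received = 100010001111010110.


XOR: 000000010000000000

Burst at position 7, length 1


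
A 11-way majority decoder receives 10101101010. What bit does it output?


Ones: 6 out of 11
Threshold: 6

1 (6/11 voted 1)


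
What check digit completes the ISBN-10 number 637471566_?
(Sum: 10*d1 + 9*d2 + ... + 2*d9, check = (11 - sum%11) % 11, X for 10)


Weighted sum: 268
268 mod 11 = 4

Check digit: 7


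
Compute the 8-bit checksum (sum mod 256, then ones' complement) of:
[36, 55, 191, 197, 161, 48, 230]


Sum = 918 mod 256 = 150
Complement = 105

105


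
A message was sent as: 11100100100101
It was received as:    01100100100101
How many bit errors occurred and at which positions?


XOR: 10000000000000

1 error(s) at position(s): 0


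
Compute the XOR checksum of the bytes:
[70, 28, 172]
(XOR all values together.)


XOR chain: 70 ^ 28 ^ 172 = 246

246


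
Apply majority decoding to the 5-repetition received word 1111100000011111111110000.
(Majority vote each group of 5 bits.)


Groups: 11111, 00000, 01111, 11111, 10000
Majority votes: 10110

10110


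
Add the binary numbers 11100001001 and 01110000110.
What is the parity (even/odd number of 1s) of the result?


11100001001 = 1801
01110000110 = 902
Sum = 2703 = 101010001111
1s count = 7

odd parity (7 ones in 101010001111)


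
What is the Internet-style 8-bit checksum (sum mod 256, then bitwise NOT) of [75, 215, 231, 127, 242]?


Sum = 890 mod 256 = 122
Complement = 133

133


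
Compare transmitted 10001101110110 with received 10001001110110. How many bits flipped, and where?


XOR: 00000100000000

1 error(s) at position(s): 5


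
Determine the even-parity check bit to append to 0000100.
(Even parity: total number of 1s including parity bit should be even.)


Number of 1s in data: 1
Parity bit: 1

1


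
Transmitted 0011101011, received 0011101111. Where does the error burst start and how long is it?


XOR: 0000000100

Burst at position 7, length 1


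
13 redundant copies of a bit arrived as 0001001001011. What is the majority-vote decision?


Ones: 5 out of 13
Threshold: 7

0 (5/13 voted 1)


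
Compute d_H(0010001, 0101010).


XOR: 0111011
Count of 1s: 5

5


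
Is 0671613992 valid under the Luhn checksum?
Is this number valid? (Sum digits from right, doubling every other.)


Luhn sum = 42
42 mod 10 = 2

Invalid (Luhn sum mod 10 = 2)


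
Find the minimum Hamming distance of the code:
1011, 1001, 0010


Comparing all pairs, minimum distance: 1
Can detect 0 errors, correct 0 errors

1


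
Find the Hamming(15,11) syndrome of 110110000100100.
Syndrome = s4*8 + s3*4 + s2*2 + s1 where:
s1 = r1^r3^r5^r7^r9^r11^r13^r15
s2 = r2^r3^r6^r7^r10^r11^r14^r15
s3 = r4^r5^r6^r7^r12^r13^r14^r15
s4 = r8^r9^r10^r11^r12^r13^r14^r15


s1=1, s2=0, s3=1, s4=0

Syndrome = 5 (error at position 5)


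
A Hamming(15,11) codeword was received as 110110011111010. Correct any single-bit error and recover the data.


Syndrome = 0: no error detected

Data: 01001111010 (no errors)


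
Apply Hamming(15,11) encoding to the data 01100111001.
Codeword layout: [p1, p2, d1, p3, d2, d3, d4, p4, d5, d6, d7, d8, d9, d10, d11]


Parity bits: p1=1, p2=0, p3=0, p4=0

100011000111001


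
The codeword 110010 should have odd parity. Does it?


Number of 1s: 3

Yes, parity is correct (3 ones)


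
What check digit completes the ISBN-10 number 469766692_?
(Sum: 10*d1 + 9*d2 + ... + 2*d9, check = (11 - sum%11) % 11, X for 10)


Weighted sum: 336
336 mod 11 = 6

Check digit: 5


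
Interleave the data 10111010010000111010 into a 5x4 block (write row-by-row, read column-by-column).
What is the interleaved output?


Matrix:
  1011
  1010
  0100
  0011
  1010
Read columns: 11001001001101110010

11001001001101110010


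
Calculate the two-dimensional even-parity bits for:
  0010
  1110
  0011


Row parities: 110
Column parities: 1111

Row P: 110, Col P: 1111, Corner: 0


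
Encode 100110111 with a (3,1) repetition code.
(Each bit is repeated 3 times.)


Each bit -> 3 copies

111000000111111000111111111


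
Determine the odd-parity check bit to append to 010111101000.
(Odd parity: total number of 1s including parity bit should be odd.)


Number of 1s in data: 6
Parity bit: 1

1


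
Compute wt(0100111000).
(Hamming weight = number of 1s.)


Counting 1s in 0100111000

4


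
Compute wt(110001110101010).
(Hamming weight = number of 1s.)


Counting 1s in 110001110101010

8


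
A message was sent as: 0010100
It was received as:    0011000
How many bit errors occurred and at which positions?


XOR: 0001100

2 error(s) at position(s): 3, 4


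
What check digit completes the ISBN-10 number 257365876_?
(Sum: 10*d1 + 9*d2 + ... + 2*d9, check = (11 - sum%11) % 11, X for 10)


Weighted sum: 268
268 mod 11 = 4

Check digit: 7


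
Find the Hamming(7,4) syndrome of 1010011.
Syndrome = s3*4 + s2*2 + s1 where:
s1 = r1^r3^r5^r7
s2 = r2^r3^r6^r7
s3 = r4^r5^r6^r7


s1=1, s2=1, s3=0

Syndrome = 3 (error at position 3)


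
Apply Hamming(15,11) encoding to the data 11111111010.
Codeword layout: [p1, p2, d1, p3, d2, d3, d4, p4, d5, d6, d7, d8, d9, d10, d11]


Parity bits: p1=1, p2=0, p3=1, p4=1

101111111111010


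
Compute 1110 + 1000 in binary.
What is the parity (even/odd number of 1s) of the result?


1110 = 14
1000 = 8
Sum = 22 = 10110
1s count = 3

odd parity (3 ones in 10110)


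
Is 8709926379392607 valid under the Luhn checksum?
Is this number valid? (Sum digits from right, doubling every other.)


Luhn sum = 86
86 mod 10 = 6

Invalid (Luhn sum mod 10 = 6)


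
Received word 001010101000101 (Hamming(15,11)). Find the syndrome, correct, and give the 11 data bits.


Syndrome = 10: error at position 10

Data: 11011100101 (corrected bit 10)


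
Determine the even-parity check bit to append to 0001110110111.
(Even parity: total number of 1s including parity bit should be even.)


Number of 1s in data: 8
Parity bit: 0

0


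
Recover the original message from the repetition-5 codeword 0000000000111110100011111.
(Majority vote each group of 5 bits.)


Groups: 00000, 00000, 11111, 01000, 11111
Majority votes: 00101

00101


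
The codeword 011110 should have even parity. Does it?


Number of 1s: 4

Yes, parity is correct (4 ones)


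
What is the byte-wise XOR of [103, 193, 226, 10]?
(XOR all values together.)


XOR chain: 103 ^ 193 ^ 226 ^ 10 = 78

78


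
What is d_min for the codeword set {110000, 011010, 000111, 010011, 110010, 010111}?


Comparing all pairs, minimum distance: 1
Can detect 0 errors, correct 0 errors

1


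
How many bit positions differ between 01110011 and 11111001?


XOR: 10001010
Count of 1s: 3

3


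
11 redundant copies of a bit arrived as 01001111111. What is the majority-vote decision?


Ones: 8 out of 11
Threshold: 6

1 (8/11 voted 1)


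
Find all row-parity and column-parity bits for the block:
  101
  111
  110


Row parities: 010
Column parities: 100

Row P: 010, Col P: 100, Corner: 1


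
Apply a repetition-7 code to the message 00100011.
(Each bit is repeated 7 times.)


Each bit -> 7 copies

00000000000000111111100000000000000000000011111111111111


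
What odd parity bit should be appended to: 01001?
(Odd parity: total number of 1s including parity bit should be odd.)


Number of 1s in data: 2
Parity bit: 1

1


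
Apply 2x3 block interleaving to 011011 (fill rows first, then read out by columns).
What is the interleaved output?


Matrix:
  011
  011
Read columns: 001111

001111


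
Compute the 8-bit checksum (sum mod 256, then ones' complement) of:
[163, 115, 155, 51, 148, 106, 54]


Sum = 792 mod 256 = 24
Complement = 231

231


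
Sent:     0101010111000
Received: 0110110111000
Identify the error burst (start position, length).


XOR: 0011100000000

Burst at position 2, length 3


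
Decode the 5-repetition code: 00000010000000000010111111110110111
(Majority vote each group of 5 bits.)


Groups: 00000, 01000, 00000, 00010, 11111, 11101, 10111
Majority votes: 0000111

0000111


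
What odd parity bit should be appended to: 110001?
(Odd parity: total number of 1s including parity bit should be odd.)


Number of 1s in data: 3
Parity bit: 0

0


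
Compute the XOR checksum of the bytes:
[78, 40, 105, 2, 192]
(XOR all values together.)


XOR chain: 78 ^ 40 ^ 105 ^ 2 ^ 192 = 205

205


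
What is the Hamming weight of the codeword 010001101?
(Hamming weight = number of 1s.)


Counting 1s in 010001101

4


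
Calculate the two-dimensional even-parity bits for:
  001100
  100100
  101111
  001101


Row parities: 0011
Column parities: 001010

Row P: 0011, Col P: 001010, Corner: 0


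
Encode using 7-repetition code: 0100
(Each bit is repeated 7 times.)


Each bit -> 7 copies

0000000111111100000000000000


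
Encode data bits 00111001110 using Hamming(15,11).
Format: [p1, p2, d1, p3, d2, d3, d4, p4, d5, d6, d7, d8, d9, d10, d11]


Parity bits: p1=1, p2=1, p3=1, p4=0

110101101001110


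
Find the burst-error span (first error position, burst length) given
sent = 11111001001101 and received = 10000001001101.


XOR: 01111000000000

Burst at position 1, length 4


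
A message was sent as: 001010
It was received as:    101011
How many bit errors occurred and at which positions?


XOR: 100001

2 error(s) at position(s): 0, 5


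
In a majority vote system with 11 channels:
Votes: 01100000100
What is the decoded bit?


Ones: 3 out of 11
Threshold: 6

0 (3/11 voted 1)


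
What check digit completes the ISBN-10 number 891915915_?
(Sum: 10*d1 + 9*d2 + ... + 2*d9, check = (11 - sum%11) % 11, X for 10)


Weighted sum: 312
312 mod 11 = 4

Check digit: 7


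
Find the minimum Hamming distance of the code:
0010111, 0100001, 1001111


Comparing all pairs, minimum distance: 3
Can detect 2 errors, correct 1 errors

3


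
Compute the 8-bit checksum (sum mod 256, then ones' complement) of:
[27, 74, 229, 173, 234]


Sum = 737 mod 256 = 225
Complement = 30

30


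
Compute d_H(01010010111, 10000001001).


XOR: 11010011110
Count of 1s: 7

7


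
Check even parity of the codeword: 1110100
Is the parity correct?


Number of 1s: 4

Yes, parity is correct (4 ones)


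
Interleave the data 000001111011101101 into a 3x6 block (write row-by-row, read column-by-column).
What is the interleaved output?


Matrix:
  000001
  111011
  101101
Read columns: 011010011001010111

011010011001010111


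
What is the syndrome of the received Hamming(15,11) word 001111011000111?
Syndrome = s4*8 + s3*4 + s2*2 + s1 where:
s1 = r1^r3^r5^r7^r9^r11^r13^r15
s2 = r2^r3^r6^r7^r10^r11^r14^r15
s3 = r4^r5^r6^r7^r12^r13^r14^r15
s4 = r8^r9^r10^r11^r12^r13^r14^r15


s1=1, s2=0, s3=0, s4=1

Syndrome = 9 (error at position 9)


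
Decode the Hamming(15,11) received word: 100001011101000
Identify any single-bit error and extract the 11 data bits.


Syndrome = 0: no error detected

Data: 00101101000 (no errors)


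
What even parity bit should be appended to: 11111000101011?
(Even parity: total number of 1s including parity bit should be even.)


Number of 1s in data: 9
Parity bit: 1

1


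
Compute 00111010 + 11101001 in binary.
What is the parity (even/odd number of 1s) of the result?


00111010 = 58
11101001 = 233
Sum = 291 = 100100011
1s count = 4

even parity (4 ones in 100100011)


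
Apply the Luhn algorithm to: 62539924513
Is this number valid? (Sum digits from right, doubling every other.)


Luhn sum = 59
59 mod 10 = 9

Invalid (Luhn sum mod 10 = 9)


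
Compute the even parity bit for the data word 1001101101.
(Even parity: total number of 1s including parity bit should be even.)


Number of 1s in data: 6
Parity bit: 0

0


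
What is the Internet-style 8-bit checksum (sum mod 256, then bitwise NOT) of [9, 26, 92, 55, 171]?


Sum = 353 mod 256 = 97
Complement = 158

158


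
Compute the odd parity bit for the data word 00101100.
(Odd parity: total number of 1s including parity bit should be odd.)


Number of 1s in data: 3
Parity bit: 0

0


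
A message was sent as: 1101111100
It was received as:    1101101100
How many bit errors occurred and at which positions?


XOR: 0000010000

1 error(s) at position(s): 5


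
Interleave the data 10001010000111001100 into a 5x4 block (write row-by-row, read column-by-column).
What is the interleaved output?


Matrix:
  1000
  1010
  0001
  1100
  1100
Read columns: 11011000110100000100

11011000110100000100


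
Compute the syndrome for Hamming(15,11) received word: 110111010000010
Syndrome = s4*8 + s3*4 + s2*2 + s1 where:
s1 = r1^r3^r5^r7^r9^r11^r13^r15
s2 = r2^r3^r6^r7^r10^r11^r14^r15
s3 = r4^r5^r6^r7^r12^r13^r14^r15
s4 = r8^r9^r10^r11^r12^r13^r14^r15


s1=0, s2=1, s3=0, s4=0

Syndrome = 2 (error at position 2)


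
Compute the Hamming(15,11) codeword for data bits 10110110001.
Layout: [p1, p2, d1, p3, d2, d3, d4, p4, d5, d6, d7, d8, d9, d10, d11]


Parity bits: p1=0, p2=0, p3=1, p4=1

001101110110001


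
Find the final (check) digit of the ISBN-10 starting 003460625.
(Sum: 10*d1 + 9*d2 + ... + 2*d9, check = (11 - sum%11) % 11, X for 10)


Weighted sum: 128
128 mod 11 = 7

Check digit: 4


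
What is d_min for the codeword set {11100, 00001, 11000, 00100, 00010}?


Comparing all pairs, minimum distance: 1
Can detect 0 errors, correct 0 errors

1


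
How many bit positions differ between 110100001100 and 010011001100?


XOR: 100111000000
Count of 1s: 4

4


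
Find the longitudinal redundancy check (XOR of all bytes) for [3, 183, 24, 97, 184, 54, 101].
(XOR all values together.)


XOR chain: 3 ^ 183 ^ 24 ^ 97 ^ 184 ^ 54 ^ 101 = 38

38


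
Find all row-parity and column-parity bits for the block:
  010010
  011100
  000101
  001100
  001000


Row parities: 01001
Column parities: 001111

Row P: 01001, Col P: 001111, Corner: 0


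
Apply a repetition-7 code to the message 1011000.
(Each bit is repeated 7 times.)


Each bit -> 7 copies

1111111000000011111111111111000000000000000000000


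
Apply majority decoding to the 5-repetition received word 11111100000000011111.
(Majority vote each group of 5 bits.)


Groups: 11111, 10000, 00000, 11111
Majority votes: 1001

1001


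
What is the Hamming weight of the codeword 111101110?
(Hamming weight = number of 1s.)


Counting 1s in 111101110

7


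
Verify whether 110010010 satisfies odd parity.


Number of 1s: 4

No, parity error (4 ones)


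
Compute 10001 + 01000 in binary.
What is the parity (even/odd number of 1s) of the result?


10001 = 17
01000 = 8
Sum = 25 = 11001
1s count = 3

odd parity (3 ones in 11001)


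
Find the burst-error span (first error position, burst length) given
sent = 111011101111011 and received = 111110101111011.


XOR: 000101000000000

Burst at position 3, length 3


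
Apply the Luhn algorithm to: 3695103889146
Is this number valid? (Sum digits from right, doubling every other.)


Luhn sum = 59
59 mod 10 = 9

Invalid (Luhn sum mod 10 = 9)


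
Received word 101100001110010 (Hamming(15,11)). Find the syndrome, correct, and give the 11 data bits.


Syndrome = 0: no error detected

Data: 10001110010 (no errors)


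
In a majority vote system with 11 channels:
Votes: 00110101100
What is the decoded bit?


Ones: 5 out of 11
Threshold: 6

0 (5/11 voted 1)


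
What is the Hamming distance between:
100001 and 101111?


XOR: 001110
Count of 1s: 3

3


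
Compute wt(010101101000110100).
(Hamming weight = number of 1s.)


Counting 1s in 010101101000110100

8


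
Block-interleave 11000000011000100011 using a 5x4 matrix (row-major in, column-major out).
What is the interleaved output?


Matrix:
  1100
  0000
  0110
  0010
  0011
Read columns: 10000101000011100001

10000101000011100001


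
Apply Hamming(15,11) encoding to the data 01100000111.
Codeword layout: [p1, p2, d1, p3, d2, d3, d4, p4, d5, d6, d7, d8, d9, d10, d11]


Parity bits: p1=1, p2=1, p3=1, p4=1

110111010000111


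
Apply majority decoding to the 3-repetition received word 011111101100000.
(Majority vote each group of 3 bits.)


Groups: 011, 111, 101, 100, 000
Majority votes: 11100

11100


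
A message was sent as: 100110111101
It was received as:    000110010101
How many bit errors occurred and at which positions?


XOR: 100000101000

3 error(s) at position(s): 0, 6, 8


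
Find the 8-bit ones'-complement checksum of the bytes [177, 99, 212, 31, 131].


Sum = 650 mod 256 = 138
Complement = 117

117


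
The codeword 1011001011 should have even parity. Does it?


Number of 1s: 6

Yes, parity is correct (6 ones)


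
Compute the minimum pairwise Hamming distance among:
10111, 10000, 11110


Comparing all pairs, minimum distance: 2
Can detect 1 errors, correct 0 errors

2


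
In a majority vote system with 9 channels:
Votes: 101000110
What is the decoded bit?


Ones: 4 out of 9
Threshold: 5

0 (4/9 voted 1)


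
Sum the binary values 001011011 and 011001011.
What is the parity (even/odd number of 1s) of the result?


001011011 = 91
011001011 = 203
Sum = 294 = 100100110
1s count = 4

even parity (4 ones in 100100110)


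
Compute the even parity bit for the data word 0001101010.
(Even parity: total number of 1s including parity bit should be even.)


Number of 1s in data: 4
Parity bit: 0

0


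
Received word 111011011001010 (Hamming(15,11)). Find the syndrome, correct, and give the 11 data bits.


Syndrome = 0: no error detected

Data: 11101001010 (no errors)


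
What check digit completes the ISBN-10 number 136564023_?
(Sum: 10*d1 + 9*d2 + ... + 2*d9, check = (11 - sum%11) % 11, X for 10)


Weighted sum: 188
188 mod 11 = 1

Check digit: X


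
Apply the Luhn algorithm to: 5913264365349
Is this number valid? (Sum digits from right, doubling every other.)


Luhn sum = 63
63 mod 10 = 3

Invalid (Luhn sum mod 10 = 3)


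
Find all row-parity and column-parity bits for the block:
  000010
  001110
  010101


Row parities: 111
Column parities: 011001

Row P: 111, Col P: 011001, Corner: 1
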